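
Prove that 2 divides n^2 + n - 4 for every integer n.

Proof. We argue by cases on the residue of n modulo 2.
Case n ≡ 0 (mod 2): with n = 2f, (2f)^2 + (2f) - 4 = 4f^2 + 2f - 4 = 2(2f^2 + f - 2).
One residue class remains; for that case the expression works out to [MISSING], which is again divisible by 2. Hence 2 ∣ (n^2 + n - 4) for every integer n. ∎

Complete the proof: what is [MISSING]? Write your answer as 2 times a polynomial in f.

2(2f^2 + 3f - 1)

The residues treated are {0}, so the missing case is n ≡ 1 (mod 2); write n = 2f+1.
Then (2f+1)^2 + (2f+1) - 4 = 4f^2 + 6f - 2 = 2(2f^2 + 3f - 1).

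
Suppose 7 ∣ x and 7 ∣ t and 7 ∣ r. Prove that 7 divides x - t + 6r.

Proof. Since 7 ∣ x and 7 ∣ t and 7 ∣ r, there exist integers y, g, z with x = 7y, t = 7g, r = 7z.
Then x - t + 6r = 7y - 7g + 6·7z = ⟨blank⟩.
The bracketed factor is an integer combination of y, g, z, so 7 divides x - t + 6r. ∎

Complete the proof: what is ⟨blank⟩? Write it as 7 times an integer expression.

7(-g + y + 6z)

Pull the common 7 out of every term: 7y - 7g + 6·7z = 7(-g + y + 6z).
-g + y + 6z is an integer, which exhibits the divisibility.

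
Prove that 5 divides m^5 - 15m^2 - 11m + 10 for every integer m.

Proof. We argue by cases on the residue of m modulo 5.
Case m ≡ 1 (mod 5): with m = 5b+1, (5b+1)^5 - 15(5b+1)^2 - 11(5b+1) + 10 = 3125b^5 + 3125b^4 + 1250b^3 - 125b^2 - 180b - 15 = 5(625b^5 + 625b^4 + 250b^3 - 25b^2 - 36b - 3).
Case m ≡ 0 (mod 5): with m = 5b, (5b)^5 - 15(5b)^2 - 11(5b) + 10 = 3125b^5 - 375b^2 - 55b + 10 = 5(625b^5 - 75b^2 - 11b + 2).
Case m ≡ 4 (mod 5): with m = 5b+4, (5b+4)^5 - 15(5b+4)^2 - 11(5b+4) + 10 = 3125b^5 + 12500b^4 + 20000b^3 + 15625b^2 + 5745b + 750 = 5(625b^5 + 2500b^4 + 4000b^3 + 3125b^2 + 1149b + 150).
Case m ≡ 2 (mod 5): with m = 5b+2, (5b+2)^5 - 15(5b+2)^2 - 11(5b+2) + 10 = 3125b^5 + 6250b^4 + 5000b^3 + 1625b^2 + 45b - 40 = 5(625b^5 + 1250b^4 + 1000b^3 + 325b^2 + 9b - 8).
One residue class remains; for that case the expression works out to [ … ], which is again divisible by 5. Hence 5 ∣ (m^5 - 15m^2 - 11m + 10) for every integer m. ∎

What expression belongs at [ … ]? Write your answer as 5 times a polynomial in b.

5(625b^5 + 1875b^4 + 2250b^3 + 1275b^2 + 304b + 17)

Only m ≡ 3 (mod 5) is unaccounted for. Put m = 5b+3:
(5b+3)^5 - 15(5b+3)^2 - 11(5b+3) + 10 expands to 3125b^5 + 9375b^4 + 11250b^3 + 6375b^2 + 1520b + 85,
and factoring out 5 leaves 5(625b^5 + 1875b^4 + 2250b^3 + 1275b^2 + 304b + 17).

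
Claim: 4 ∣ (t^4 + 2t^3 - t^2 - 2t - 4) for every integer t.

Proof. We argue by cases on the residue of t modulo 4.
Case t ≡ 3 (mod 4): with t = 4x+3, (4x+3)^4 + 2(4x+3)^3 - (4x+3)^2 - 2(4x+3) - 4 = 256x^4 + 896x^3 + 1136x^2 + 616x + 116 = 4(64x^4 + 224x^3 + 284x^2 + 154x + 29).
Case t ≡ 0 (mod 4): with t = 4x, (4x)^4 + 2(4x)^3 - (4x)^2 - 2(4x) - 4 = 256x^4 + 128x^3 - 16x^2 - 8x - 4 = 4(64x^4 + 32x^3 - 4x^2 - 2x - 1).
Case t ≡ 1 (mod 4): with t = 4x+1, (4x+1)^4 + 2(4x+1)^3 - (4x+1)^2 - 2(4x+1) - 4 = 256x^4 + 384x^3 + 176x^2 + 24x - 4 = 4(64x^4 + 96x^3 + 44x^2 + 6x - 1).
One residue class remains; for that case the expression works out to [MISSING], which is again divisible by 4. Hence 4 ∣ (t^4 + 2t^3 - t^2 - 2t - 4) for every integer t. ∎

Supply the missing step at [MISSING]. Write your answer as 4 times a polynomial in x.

4(64x^4 + 160x^3 + 140x^2 + 50x + 5)

The residues treated are {3, 0, 1}, so the missing case is t ≡ 2 (mod 4); write t = 4x+2.
Then (4x+2)^4 + 2(4x+2)^3 - (4x+2)^2 - 2(4x+2) - 4 = 256x^4 + 640x^3 + 560x^2 + 200x + 20 = 4(64x^4 + 160x^3 + 140x^2 + 50x + 5).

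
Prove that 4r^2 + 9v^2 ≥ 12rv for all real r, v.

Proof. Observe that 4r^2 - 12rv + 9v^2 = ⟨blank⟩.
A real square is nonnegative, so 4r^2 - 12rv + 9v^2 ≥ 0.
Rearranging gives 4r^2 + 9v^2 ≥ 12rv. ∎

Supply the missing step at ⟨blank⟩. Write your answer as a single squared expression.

(2r - 3v)^2

4r^2 - 12rv + 9v^2 is a perfect-square trinomial: the outer terms are (2r)^2 and (3v)^2, and the cross term is -2·2r·3v.
So 4r^2 - 12rv + 9v^2 = (2r - 3v)^2 ≥ 0.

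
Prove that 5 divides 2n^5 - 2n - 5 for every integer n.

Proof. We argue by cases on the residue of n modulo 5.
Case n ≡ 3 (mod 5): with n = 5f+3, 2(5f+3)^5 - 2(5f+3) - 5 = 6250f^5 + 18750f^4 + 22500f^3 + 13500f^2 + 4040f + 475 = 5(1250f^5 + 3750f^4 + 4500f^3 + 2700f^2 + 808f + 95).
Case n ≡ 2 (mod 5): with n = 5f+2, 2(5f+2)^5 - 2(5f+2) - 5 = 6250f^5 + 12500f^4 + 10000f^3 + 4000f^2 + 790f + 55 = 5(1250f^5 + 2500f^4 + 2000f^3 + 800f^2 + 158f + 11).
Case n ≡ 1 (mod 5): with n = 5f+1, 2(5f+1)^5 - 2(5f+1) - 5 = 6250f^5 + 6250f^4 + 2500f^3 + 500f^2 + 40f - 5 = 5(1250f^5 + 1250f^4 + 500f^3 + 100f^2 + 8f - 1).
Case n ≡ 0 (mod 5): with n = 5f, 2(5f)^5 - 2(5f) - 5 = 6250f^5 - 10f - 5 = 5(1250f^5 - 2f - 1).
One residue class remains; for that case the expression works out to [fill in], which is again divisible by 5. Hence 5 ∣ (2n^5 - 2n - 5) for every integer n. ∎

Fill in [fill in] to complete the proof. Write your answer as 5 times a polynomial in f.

5(1250f^5 + 5000f^4 + 8000f^3 + 6400f^2 + 2558f + 407)

The residues treated are {3, 2, 1, 0}, so the missing case is n ≡ 4 (mod 5); write n = 5f+4.
Then 2(5f+4)^5 - 2(5f+4) - 5 = 6250f^5 + 25000f^4 + 40000f^3 + 32000f^2 + 12790f + 2035 = 5(1250f^5 + 5000f^4 + 8000f^3 + 6400f^2 + 2558f + 407).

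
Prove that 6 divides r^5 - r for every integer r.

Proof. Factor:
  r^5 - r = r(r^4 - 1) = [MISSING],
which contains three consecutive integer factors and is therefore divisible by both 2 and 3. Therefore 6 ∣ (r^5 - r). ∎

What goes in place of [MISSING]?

r^4 - 1 = (r^2 - 1)(r^2 + 1), and r^2 - 1 = (r-1)(r+1).
So r(r^4 - 1) = (r - 1)r(r + 1)(r^2 + 1).

(r - 1)r(r + 1)(r^2 + 1)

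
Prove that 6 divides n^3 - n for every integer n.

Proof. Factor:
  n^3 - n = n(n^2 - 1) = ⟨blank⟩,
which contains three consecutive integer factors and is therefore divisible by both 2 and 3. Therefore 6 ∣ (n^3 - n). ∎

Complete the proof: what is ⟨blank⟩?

n(n^2 - 1) = n(n - 1)(n + 1) = (n - 1)n(n + 1).
These three factors are consecutive integers, so their product is divisible by 6.

(n - 1)n(n + 1)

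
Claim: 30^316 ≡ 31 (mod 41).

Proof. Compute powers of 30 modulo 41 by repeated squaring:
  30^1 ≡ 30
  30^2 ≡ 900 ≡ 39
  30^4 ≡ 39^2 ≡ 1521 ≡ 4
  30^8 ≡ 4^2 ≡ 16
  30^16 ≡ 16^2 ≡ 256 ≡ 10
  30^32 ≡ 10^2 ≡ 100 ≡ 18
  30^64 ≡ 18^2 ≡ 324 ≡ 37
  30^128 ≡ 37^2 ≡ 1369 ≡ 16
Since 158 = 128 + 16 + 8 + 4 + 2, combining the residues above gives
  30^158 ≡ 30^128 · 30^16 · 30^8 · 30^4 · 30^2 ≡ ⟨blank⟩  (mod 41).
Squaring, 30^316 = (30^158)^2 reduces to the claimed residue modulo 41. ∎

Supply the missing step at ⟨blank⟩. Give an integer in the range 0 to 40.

30^128 · 30^16 · 30^8 · 30^4 · 30^2 ≡ 16 · 10 · 16 · 4 · 39 = 399360.
399360 mod 41 = 20, so 30^158 ≡ 20 (mod 41).

20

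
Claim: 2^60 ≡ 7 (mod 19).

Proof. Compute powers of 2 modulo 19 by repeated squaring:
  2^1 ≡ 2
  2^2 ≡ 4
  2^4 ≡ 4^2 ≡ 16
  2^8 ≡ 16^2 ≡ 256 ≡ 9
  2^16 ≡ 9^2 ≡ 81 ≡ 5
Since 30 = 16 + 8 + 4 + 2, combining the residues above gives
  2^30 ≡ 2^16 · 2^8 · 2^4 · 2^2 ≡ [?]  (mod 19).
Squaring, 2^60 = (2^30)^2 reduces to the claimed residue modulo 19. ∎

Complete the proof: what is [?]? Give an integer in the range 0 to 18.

11

Multiply the listed residues: 5 · 9 · 16 · 4 = 45 → 720 → 2880.
Reducing modulo 19: 2880 = 151·19 + 11, so 2^30 ≡ 11.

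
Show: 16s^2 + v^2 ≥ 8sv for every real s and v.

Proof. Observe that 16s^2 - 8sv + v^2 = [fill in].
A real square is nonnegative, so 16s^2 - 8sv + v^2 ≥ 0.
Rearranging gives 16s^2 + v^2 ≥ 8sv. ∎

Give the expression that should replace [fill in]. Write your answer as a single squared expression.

The leading and trailing coefficients are 4^2 and 1^2, and 8 = 2·4·1, so the trinomial is (4s - v)^2.
Hence 16s^2 - 8sv + v^2 ≥ 0.

(4s - v)^2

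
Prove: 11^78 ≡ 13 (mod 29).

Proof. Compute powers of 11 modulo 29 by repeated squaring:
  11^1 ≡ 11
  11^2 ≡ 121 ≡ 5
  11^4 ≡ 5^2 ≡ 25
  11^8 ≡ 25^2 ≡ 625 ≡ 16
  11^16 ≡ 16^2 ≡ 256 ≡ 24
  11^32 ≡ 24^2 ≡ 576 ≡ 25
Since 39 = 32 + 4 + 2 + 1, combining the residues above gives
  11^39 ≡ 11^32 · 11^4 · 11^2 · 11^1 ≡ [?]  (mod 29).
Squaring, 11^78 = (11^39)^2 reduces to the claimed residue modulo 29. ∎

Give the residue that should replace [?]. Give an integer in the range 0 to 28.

10

Multiply the listed residues: 25 · 25 · 5 · 11 = 625 → 3125 → 34375.
Reducing modulo 29: 34375 = 1185·29 + 10, so 11^39 ≡ 10.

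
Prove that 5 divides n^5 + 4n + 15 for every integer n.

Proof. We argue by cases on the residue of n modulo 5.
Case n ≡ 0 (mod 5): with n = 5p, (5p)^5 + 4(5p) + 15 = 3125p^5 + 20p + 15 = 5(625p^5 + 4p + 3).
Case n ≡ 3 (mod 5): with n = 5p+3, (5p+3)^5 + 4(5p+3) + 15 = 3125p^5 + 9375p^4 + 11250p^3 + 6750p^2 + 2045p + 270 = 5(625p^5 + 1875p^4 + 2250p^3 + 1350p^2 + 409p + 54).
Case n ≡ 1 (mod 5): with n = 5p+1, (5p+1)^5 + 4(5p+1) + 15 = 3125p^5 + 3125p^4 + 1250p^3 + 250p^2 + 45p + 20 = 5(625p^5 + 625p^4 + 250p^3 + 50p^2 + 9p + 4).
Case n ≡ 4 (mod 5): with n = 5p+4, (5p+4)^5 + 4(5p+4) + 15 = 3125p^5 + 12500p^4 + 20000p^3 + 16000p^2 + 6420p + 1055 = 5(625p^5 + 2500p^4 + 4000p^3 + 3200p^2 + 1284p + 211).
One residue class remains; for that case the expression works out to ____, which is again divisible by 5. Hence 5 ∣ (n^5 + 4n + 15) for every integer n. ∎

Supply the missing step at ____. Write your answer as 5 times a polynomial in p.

The residues treated are {0, 3, 1, 4}, so the missing case is n ≡ 2 (mod 5); write n = 5p+2.
Then (5p+2)^5 + 4(5p+2) + 15 = 3125p^5 + 6250p^4 + 5000p^3 + 2000p^2 + 420p + 55 = 5(625p^5 + 1250p^4 + 1000p^3 + 400p^2 + 84p + 11).

5(625p^5 + 1250p^4 + 1000p^3 + 400p^2 + 84p + 11)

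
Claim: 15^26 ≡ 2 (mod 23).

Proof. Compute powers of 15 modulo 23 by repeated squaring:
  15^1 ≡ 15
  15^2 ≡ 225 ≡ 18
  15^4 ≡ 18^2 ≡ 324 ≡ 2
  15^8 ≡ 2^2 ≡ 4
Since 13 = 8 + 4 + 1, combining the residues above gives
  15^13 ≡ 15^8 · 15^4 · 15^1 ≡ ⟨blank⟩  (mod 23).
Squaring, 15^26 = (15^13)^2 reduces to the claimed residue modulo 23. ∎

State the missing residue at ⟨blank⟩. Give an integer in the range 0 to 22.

5

15^8 · 15^4 · 15^1 ≡ 4 · 2 · 15 = 120.
120 mod 23 = 5, so 15^13 ≡ 5 (mod 23).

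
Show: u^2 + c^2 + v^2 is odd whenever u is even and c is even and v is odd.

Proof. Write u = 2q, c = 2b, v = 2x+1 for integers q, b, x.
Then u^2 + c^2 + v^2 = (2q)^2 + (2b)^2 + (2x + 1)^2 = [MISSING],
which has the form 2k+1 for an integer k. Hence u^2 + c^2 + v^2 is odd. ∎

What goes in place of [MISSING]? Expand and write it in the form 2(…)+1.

Expanding: (2q)^2 + (2b)^2 + (2x + 1)^2 = 4b^2 + 4q^2 + 4x^2 + 4x + 1.
Every term except the constant is even, so this is 2(2b^2 + 2q^2 + 2x^2 + 2x) + 1,
and 2b^2 + 2q^2 + 2x^2 + 2x ∈ ℤ gives the required form.

2(2b^2 + 2q^2 + 2x^2 + 2x) + 1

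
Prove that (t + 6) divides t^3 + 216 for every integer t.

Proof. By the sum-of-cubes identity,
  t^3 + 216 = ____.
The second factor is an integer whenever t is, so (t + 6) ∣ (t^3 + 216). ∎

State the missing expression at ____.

(t + 6)(t^2 - 6t + 36)

a^3 + b^3 = (a + b)(a^2 - ab + b^2). With a = t, b = 6:
t^3 + 216 = (t + 6)(t^2 - 6t + 36).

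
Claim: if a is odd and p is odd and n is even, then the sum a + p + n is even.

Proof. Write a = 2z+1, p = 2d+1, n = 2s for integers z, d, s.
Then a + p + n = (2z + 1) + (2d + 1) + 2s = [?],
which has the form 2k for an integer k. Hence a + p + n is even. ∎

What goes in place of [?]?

(2z + 1) + (2d + 1) + 2s = 2d + 2s + 2z + 2
= 2(d + s + z + 1).
Since d + s + z + 1 is an integer, the sum is of the form 2k for an integer k.

2(d + s + z + 1)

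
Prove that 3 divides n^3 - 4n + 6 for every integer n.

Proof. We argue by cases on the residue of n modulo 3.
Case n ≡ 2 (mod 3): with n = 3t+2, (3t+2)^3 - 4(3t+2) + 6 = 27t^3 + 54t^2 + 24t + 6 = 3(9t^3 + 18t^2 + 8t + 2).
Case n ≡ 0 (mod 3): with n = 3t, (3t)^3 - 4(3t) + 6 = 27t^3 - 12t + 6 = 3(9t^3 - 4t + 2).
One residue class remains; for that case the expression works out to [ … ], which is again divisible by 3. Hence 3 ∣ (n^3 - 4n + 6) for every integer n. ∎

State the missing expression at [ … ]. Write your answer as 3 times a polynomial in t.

3(9t^3 + 9t^2 - t + 1)

Only n ≡ 1 (mod 3) is unaccounted for. Put n = 3t+1:
(3t+1)^3 - 4(3t+1) + 6 expands to 27t^3 + 27t^2 - 3t + 3,
and factoring out 3 leaves 3(9t^3 + 9t^2 - t + 1).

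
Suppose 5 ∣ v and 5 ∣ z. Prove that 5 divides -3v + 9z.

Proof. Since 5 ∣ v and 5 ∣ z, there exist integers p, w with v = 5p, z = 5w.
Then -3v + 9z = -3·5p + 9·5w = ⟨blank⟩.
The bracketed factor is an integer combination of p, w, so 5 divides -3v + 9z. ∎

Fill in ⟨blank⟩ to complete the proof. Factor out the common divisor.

5(-3p + 9w)

Pull the common 5 out of every term: -3·5p + 9·5w = 5(-3p + 9w).
-3p + 9w is an integer, which exhibits the divisibility.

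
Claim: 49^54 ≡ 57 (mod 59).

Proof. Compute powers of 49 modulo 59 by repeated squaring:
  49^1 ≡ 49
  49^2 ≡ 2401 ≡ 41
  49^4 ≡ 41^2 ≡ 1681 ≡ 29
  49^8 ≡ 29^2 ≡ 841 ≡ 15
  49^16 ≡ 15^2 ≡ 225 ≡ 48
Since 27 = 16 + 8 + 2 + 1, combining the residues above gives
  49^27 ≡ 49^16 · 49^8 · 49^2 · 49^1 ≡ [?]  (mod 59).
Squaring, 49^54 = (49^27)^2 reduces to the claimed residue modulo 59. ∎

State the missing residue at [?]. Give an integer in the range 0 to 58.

36

49^16 · 49^8 · 49^2 · 49^1 ≡ 48 · 15 · 41 · 49 = 1446480.
1446480 mod 59 = 36, so 49^27 ≡ 36 (mod 59).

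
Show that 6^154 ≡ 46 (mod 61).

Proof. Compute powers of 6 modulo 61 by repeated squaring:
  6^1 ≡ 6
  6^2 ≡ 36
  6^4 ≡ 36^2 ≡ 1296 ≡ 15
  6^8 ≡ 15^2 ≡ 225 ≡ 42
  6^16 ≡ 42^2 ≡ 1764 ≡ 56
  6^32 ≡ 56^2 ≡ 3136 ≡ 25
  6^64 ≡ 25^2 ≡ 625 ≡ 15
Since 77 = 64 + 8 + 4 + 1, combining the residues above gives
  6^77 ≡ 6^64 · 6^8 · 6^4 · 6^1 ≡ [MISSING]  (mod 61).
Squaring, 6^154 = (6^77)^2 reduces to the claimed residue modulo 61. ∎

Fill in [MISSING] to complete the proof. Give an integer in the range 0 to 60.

31

Multiply the listed residues: 15 · 42 · 15 · 6 = 630 → 9450 → 56700.
Reducing modulo 61: 56700 = 929·61 + 31, so 6^77 ≡ 31.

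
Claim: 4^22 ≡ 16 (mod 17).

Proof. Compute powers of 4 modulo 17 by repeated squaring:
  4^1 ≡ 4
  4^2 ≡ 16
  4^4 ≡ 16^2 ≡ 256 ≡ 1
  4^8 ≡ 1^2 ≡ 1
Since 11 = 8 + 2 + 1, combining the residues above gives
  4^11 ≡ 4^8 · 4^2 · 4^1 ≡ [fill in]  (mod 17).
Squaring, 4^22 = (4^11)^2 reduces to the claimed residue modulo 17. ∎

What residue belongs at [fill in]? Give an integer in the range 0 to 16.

Multiply the listed residues: 1 · 16 · 4 = 16 → 64.
Reducing modulo 17: 64 = 3·17 + 13, so 4^11 ≡ 13.

13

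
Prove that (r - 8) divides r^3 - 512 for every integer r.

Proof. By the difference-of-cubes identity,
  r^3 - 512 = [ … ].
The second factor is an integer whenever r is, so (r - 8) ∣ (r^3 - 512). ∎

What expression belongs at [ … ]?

(r - 8)(r^2 + 8r + 64)

a^3 - b^3 = (a - b)(a^2 + ab + b^2). With a = r, b = 8:
r^3 - 512 = (r - 8)(r^2 + 8r + 64).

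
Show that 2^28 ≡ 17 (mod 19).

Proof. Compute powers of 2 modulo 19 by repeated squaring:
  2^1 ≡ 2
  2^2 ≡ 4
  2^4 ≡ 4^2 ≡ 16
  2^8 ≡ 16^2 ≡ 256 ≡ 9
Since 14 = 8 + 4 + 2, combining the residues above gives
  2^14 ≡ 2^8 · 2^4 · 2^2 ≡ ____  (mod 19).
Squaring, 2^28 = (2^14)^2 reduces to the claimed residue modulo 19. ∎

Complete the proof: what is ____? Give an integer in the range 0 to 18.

2^8 · 2^4 · 2^2 ≡ 9 · 16 · 4 = 576.
576 mod 19 = 6, so 2^14 ≡ 6 (mod 19).

6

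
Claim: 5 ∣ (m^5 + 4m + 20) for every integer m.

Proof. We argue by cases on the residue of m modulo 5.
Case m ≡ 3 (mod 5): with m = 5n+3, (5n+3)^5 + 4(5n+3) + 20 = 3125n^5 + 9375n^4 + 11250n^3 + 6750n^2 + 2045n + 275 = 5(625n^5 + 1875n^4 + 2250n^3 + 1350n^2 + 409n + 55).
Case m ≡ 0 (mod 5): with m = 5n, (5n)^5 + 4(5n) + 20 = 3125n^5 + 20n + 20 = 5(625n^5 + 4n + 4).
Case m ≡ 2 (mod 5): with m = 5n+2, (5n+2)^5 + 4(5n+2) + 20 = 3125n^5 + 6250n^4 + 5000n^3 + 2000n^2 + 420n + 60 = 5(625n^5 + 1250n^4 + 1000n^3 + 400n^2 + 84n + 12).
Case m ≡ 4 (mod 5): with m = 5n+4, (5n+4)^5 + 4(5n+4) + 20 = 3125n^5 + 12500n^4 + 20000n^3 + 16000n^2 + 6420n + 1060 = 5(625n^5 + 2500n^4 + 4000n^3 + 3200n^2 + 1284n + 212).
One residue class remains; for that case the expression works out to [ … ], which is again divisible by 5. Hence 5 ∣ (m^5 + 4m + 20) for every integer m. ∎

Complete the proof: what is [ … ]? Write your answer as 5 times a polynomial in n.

5(625n^5 + 625n^4 + 250n^3 + 50n^2 + 9n + 5)

The residues treated are {3, 0, 2, 4}, so the missing case is m ≡ 1 (mod 5); write m = 5n+1.
Then (5n+1)^5 + 4(5n+1) + 20 = 3125n^5 + 3125n^4 + 1250n^3 + 250n^2 + 45n + 25 = 5(625n^5 + 625n^4 + 250n^3 + 50n^2 + 9n + 5).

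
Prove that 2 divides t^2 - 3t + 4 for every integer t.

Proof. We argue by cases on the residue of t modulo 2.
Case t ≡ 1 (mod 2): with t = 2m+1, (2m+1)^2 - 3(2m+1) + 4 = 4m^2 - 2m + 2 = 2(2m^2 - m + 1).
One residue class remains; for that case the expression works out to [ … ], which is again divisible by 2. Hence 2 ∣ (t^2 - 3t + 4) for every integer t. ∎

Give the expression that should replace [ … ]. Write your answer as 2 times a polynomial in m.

2(2m^2 - 3m + 2)

The residues treated are {1}, so the missing case is t ≡ 0 (mod 2); write t = 2m.
Then (2m)^2 - 3(2m) + 4 = 4m^2 - 6m + 4 = 2(2m^2 - 3m + 2).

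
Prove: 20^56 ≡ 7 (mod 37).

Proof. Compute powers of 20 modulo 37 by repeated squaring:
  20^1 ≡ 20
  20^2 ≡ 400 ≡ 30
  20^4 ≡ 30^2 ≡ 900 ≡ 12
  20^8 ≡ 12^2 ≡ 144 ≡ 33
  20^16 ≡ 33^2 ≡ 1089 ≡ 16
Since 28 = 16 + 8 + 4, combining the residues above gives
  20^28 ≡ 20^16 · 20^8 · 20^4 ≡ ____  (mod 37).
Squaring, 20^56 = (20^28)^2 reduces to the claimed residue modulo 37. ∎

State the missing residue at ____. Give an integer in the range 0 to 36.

20^16 · 20^8 · 20^4 ≡ 16 · 33 · 12 = 6336.
6336 mod 37 = 9, so 20^28 ≡ 9 (mod 37).

9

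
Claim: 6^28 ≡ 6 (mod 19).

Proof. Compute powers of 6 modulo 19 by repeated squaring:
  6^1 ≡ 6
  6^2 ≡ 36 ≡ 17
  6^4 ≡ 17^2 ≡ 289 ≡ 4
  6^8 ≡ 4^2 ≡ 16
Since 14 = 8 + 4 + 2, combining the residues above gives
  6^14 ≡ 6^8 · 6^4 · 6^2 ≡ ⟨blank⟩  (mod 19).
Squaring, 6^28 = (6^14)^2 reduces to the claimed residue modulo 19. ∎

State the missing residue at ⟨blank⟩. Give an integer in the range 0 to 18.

6^8 · 6^4 · 6^2 ≡ 16 · 4 · 17 = 1088.
1088 mod 19 = 5, so 6^14 ≡ 5 (mod 19).

5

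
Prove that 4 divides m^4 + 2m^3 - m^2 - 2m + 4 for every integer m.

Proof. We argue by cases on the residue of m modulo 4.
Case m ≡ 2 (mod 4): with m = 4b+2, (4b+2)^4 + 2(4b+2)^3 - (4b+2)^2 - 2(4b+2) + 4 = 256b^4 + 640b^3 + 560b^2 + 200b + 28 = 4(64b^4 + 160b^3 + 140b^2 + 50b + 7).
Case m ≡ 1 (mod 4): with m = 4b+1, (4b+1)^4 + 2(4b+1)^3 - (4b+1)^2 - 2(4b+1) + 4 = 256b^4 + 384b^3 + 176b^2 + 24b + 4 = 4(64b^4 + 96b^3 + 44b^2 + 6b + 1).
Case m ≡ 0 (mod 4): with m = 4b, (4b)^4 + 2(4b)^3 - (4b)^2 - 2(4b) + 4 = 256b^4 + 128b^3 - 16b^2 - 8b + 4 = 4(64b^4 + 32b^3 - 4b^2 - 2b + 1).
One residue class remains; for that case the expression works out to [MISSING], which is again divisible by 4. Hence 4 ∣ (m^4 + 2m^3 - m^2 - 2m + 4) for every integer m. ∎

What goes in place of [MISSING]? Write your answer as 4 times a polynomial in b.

4(64b^4 + 224b^3 + 284b^2 + 154b + 31)

Only m ≡ 3 (mod 4) is unaccounted for. Put m = 4b+3:
(4b+3)^4 + 2(4b+3)^3 - (4b+3)^2 - 2(4b+3) + 4 expands to 256b^4 + 896b^3 + 1136b^2 + 616b + 124,
and factoring out 4 leaves 4(64b^4 + 224b^3 + 284b^2 + 154b + 31).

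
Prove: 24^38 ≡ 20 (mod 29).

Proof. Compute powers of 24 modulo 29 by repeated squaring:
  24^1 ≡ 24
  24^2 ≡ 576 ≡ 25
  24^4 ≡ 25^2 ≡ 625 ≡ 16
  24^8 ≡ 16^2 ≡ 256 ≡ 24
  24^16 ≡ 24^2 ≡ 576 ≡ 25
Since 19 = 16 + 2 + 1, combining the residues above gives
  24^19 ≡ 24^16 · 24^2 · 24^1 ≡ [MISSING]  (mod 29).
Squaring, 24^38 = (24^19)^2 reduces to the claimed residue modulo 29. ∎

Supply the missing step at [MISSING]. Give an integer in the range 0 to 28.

24^16 · 24^2 · 24^1 ≡ 25 · 25 · 24 = 15000.
15000 mod 29 = 7, so 24^19 ≡ 7 (mod 29).

7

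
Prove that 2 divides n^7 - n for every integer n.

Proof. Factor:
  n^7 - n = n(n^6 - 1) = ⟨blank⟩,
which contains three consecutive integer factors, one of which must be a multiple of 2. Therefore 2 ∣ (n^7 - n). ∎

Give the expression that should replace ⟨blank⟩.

n^6 - 1 = (n^2 - 1)(n^4 + n^2 + 1), and n^2 - 1 = (n-1)(n+1).
So n(n^6 - 1) = (n - 1)n(n + 1)(n^4 + n^2 + 1).

(n - 1)n(n + 1)(n^4 + n^2 + 1)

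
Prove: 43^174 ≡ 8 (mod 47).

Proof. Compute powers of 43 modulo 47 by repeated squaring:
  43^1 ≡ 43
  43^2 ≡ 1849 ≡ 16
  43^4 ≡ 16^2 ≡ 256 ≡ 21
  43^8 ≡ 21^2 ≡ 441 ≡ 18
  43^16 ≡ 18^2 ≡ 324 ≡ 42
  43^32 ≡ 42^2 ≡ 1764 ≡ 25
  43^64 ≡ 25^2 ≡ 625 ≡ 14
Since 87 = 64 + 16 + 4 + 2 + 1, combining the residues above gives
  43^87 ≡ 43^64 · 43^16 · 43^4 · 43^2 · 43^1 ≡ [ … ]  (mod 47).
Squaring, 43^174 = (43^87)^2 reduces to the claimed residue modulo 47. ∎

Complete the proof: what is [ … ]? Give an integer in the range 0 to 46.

Multiply the listed residues: 14 · 42 · 21 · 16 · 43 = 588 → 12348 → 197568 → 8495424.
Reducing modulo 47: 8495424 = 180753·47 + 33, so 43^87 ≡ 33.

33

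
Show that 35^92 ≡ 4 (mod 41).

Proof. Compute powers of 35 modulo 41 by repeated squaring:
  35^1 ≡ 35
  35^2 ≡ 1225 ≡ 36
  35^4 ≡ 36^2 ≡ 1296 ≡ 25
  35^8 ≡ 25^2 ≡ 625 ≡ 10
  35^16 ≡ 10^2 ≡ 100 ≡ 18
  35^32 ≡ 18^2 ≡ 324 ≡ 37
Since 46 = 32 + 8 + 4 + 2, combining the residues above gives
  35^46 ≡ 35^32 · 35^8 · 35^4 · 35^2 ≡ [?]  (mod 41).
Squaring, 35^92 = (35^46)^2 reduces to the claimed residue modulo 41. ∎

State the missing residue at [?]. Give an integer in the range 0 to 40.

Multiply the listed residues: 37 · 10 · 25 · 36 = 370 → 9250 → 333000.
Reducing modulo 41: 333000 = 8121·41 + 39, so 35^46 ≡ 39.

39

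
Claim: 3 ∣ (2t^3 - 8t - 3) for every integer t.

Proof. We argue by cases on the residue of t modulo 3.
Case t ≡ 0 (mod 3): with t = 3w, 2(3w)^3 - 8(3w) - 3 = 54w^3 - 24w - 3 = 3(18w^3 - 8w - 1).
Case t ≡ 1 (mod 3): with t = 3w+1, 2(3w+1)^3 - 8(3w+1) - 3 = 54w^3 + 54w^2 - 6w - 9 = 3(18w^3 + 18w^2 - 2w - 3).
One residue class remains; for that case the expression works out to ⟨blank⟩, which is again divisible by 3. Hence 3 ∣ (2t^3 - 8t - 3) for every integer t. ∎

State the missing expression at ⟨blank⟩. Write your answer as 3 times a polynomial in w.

3(18w^3 + 36w^2 + 16w - 1)

Only t ≡ 2 (mod 3) is unaccounted for. Put t = 3w+2:
2(3w+2)^3 - 8(3w+2) - 3 expands to 54w^3 + 108w^2 + 48w - 3,
and factoring out 3 leaves 3(18w^3 + 36w^2 + 16w - 1).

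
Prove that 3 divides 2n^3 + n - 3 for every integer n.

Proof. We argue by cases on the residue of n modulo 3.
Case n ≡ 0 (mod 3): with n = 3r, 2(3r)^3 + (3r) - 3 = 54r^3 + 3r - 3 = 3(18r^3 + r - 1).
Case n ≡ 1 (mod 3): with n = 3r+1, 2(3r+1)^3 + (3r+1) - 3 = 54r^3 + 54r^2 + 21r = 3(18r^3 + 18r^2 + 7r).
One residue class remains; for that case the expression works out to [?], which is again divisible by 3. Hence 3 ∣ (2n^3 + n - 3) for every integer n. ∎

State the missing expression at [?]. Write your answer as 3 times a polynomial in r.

Only n ≡ 2 (mod 3) is unaccounted for. Put n = 3r+2:
2(3r+2)^3 + (3r+2) - 3 expands to 54r^3 + 108r^2 + 75r + 15,
and factoring out 3 leaves 3(18r^3 + 36r^2 + 25r + 5).

3(18r^3 + 36r^2 + 25r + 5)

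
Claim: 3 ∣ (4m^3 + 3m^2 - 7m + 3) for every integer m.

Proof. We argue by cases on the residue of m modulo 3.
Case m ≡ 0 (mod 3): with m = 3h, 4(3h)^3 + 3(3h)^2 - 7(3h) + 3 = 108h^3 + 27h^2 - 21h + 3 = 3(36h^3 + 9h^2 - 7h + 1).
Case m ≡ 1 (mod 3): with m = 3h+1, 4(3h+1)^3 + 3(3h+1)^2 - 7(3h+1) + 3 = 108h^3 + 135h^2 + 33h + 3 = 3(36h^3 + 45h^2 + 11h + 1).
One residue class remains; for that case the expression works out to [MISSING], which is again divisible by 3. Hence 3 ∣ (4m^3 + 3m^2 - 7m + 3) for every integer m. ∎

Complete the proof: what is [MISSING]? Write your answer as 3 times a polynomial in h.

3(36h^3 + 81h^2 + 53h + 11)

The residues treated are {0, 1}, so the missing case is m ≡ 2 (mod 3); write m = 3h+2.
Then 4(3h+2)^3 + 3(3h+2)^2 - 7(3h+2) + 3 = 108h^3 + 243h^2 + 159h + 33 = 3(36h^3 + 81h^2 + 53h + 11).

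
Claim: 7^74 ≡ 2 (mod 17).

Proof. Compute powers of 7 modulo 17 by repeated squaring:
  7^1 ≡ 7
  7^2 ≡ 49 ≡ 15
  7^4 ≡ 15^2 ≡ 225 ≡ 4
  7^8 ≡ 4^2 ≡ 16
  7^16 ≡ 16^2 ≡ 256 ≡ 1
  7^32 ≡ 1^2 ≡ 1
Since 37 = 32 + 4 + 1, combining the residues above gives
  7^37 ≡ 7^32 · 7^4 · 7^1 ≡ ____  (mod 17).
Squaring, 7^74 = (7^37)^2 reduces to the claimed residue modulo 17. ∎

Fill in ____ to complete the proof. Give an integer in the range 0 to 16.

Multiply the listed residues: 1 · 4 · 7 = 4 → 28.
Reducing modulo 17: 28 = 1·17 + 11, so 7^37 ≡ 11.

11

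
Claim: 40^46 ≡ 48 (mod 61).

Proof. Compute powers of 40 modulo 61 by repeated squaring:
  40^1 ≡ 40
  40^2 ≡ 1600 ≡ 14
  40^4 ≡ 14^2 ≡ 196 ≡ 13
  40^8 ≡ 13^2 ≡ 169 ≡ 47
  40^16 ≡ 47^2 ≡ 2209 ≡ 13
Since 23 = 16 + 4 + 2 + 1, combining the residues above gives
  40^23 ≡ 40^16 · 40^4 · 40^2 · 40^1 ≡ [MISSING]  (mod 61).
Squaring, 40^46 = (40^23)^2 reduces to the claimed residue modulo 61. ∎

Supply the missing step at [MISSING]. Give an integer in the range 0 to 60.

29

Multiply the listed residues: 13 · 13 · 14 · 40 = 169 → 2366 → 94640.
Reducing modulo 61: 94640 = 1551·61 + 29, so 40^23 ≡ 29.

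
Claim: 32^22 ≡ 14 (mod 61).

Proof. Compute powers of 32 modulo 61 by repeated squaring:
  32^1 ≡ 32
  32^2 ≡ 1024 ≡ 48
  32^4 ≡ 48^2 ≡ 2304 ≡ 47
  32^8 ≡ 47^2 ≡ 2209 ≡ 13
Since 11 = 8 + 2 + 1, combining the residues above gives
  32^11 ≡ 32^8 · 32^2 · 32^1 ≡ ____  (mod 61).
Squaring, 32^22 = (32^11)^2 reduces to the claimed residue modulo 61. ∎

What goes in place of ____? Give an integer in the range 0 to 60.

32^8 · 32^2 · 32^1 ≡ 13 · 48 · 32 = 19968.
19968 mod 61 = 21, so 32^11 ≡ 21 (mod 61).

21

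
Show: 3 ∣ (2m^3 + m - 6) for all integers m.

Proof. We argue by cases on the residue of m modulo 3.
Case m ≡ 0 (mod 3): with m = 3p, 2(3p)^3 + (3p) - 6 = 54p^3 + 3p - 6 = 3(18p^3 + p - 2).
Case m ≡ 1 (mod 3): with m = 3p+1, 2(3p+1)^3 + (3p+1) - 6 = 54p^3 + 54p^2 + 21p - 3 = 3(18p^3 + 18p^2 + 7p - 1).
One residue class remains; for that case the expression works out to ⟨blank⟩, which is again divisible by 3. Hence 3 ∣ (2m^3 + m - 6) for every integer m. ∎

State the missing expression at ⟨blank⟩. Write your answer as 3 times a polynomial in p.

The residues treated are {0, 1}, so the missing case is m ≡ 2 (mod 3); write m = 3p+2.
Then 2(3p+2)^3 + (3p+2) - 6 = 54p^3 + 108p^2 + 75p + 12 = 3(18p^3 + 36p^2 + 25p + 4).

3(18p^3 + 36p^2 + 25p + 4)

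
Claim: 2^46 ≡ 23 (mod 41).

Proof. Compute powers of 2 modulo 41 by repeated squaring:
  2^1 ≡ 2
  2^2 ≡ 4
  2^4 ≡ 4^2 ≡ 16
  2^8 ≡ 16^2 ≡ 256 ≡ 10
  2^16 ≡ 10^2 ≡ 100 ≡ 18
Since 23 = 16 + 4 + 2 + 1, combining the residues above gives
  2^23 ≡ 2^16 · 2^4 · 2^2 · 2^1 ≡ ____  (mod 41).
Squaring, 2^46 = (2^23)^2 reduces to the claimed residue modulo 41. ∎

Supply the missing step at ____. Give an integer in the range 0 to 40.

Multiply the listed residues: 18 · 16 · 4 · 2 = 288 → 1152 → 2304.
Reducing modulo 41: 2304 = 56·41 + 8, so 2^23 ≡ 8.

8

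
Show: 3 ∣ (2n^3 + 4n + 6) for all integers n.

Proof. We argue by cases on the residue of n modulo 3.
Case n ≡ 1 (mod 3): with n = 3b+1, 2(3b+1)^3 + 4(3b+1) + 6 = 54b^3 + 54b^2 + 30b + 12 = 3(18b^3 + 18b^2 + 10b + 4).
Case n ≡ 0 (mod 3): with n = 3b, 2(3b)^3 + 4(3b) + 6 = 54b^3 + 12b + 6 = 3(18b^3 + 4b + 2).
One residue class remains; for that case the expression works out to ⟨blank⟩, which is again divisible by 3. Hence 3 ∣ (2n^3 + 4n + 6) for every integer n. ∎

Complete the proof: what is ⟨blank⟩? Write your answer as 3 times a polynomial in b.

3(18b^3 + 36b^2 + 28b + 10)

The residues treated are {1, 0}, so the missing case is n ≡ 2 (mod 3); write n = 3b+2.
Then 2(3b+2)^3 + 4(3b+2) + 6 = 54b^3 + 108b^2 + 84b + 30 = 3(18b^3 + 36b^2 + 28b + 10).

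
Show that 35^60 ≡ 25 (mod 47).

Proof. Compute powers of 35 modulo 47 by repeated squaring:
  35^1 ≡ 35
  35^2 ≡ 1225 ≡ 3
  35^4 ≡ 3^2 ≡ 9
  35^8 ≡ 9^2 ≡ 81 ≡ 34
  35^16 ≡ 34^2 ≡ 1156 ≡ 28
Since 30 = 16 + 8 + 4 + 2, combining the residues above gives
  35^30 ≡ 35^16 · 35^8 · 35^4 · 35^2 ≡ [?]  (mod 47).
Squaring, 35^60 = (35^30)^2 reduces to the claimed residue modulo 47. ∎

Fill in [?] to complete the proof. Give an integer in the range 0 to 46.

Multiply the listed residues: 28 · 34 · 9 · 3 = 952 → 8568 → 25704.
Reducing modulo 47: 25704 = 546·47 + 42, so 35^30 ≡ 42.

42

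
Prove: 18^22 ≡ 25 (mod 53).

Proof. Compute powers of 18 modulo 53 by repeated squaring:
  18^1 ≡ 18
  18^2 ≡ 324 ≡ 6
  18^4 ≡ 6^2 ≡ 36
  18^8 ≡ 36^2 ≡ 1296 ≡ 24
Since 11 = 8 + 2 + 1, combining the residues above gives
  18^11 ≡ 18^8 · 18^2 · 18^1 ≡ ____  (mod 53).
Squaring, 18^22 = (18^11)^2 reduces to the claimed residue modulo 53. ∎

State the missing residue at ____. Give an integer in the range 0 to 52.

48

Multiply the listed residues: 24 · 6 · 18 = 144 → 2592.
Reducing modulo 53: 2592 = 48·53 + 48, so 18^11 ≡ 48.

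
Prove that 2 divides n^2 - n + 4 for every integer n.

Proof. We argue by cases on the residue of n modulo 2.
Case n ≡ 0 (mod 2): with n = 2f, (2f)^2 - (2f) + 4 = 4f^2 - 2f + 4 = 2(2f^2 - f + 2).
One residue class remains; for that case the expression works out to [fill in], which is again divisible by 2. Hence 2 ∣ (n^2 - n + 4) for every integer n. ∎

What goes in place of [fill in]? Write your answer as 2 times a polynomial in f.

2(2f^2 + f + 2)

The residues treated are {0}, so the missing case is n ≡ 1 (mod 2); write n = 2f+1.
Then (2f+1)^2 - (2f+1) + 4 = 4f^2 + 2f + 4 = 2(2f^2 + f + 2).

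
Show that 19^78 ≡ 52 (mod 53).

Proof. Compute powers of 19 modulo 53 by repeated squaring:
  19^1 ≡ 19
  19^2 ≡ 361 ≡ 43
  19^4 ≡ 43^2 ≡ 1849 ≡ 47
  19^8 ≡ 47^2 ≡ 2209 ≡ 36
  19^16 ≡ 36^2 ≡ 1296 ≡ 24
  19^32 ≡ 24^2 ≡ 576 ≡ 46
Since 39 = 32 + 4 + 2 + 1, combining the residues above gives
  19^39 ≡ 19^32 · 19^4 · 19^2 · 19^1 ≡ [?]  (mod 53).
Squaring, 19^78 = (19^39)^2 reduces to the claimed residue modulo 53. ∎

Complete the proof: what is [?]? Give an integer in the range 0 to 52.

23

19^32 · 19^4 · 19^2 · 19^1 ≡ 46 · 47 · 43 · 19 = 1766354.
1766354 mod 53 = 23, so 19^39 ≡ 23 (mod 53).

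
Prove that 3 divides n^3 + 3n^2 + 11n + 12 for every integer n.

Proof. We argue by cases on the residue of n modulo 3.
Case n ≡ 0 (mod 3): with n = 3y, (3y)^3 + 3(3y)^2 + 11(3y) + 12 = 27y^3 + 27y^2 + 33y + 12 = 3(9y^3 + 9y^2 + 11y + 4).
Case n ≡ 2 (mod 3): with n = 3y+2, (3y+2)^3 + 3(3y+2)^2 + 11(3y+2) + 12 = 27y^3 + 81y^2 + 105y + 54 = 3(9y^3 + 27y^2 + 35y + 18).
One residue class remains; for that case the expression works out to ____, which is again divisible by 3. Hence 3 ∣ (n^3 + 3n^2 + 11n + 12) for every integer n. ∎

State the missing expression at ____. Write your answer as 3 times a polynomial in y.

3(9y^3 + 18y^2 + 20y + 9)

Only n ≡ 1 (mod 3) is unaccounted for. Put n = 3y+1:
(3y+1)^3 + 3(3y+1)^2 + 11(3y+1) + 12 expands to 27y^3 + 54y^2 + 60y + 27,
and factoring out 3 leaves 3(9y^3 + 18y^2 + 20y + 9).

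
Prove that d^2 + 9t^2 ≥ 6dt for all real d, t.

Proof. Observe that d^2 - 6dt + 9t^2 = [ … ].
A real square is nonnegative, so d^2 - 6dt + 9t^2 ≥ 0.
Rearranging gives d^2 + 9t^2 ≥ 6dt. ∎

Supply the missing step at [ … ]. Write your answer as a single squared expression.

The leading and trailing coefficients are 1^2 and 3^2, and 6 = 2·1·3, so the trinomial is (d - 3t)^2.
Hence d^2 - 6dt + 9t^2 ≥ 0.

(d - 3t)^2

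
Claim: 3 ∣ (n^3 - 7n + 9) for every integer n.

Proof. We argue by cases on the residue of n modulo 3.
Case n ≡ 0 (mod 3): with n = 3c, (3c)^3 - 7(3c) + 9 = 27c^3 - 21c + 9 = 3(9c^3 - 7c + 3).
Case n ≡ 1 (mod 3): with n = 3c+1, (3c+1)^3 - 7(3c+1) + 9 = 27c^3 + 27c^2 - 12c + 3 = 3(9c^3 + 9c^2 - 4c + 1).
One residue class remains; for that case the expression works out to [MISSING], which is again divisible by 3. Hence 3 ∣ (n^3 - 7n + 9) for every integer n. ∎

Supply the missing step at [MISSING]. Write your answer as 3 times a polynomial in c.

3(9c^3 + 18c^2 + 5c + 1)

Only n ≡ 2 (mod 3) is unaccounted for. Put n = 3c+2:
(3c+2)^3 - 7(3c+2) + 9 expands to 27c^3 + 54c^2 + 15c + 3,
and factoring out 3 leaves 3(9c^3 + 18c^2 + 5c + 1).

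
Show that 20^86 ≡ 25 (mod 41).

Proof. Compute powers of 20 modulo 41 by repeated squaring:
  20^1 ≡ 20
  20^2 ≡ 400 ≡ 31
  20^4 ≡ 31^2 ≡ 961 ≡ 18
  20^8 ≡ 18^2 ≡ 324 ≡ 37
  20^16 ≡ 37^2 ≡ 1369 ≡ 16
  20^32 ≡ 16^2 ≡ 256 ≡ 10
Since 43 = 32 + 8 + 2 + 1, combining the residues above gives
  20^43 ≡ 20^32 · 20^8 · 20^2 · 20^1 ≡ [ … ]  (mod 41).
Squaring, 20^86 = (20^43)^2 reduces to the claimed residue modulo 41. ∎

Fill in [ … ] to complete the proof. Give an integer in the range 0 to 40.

5

20^32 · 20^8 · 20^2 · 20^1 ≡ 10 · 37 · 31 · 20 = 229400.
229400 mod 41 = 5, so 20^43 ≡ 5 (mod 41).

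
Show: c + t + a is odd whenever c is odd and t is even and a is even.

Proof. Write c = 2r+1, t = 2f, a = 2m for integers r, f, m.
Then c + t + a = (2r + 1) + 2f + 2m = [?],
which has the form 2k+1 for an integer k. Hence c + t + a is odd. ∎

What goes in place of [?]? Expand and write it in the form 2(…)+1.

2(f + m + r) + 1

(2r + 1) + 2f + 2m = 2f + 2m + 2r + 1
= 2(f + m + r) + 1.
Since f + m + r is an integer, the sum is of the form 2k+1 for an integer k.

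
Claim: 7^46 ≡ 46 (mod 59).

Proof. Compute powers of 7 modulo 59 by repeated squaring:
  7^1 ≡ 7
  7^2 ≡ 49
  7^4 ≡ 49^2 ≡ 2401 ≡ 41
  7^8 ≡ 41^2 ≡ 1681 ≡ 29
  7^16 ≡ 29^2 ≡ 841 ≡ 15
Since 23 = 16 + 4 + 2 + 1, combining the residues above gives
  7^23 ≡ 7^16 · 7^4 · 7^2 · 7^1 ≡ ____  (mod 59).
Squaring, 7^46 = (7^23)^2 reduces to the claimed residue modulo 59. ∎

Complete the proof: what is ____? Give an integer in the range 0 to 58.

Multiply the listed residues: 15 · 41 · 49 · 7 = 615 → 30135 → 210945.
Reducing modulo 59: 210945 = 3575·59 + 20, so 7^23 ≡ 20.

20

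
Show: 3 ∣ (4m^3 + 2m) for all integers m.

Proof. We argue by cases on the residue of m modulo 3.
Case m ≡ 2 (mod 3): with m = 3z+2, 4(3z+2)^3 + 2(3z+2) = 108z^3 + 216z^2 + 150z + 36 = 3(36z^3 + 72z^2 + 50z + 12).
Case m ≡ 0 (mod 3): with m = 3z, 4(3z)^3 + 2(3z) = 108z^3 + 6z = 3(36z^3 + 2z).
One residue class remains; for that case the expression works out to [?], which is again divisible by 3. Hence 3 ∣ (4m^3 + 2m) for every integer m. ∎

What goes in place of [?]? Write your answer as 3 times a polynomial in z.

The residues treated are {2, 0}, so the missing case is m ≡ 1 (mod 3); write m = 3z+1.
Then 4(3z+1)^3 + 2(3z+1) = 108z^3 + 108z^2 + 42z + 6 = 3(36z^3 + 36z^2 + 14z + 2).

3(36z^3 + 36z^2 + 14z + 2)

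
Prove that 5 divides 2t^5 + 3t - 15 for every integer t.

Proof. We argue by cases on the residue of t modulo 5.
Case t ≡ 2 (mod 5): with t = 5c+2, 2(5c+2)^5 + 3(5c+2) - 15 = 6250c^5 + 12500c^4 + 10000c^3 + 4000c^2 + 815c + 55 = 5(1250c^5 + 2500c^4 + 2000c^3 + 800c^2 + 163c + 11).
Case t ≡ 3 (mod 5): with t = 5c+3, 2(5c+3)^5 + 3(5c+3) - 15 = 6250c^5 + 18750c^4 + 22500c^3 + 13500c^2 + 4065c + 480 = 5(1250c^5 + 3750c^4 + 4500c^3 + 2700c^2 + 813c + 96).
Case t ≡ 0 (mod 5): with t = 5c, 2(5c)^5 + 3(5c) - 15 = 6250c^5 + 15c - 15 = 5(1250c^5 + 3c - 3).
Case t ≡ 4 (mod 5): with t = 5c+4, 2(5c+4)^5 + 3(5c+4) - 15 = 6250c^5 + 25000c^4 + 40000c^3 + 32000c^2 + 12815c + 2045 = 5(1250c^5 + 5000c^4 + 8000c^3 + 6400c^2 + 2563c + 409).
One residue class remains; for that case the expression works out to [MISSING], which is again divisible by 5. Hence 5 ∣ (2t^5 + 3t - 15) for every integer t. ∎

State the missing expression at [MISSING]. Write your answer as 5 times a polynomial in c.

Only t ≡ 1 (mod 5) is unaccounted for. Put t = 5c+1:
2(5c+1)^5 + 3(5c+1) - 15 expands to 6250c^5 + 6250c^4 + 2500c^3 + 500c^2 + 65c - 10,
and factoring out 5 leaves 5(1250c^5 + 1250c^4 + 500c^3 + 100c^2 + 13c - 2).

5(1250c^5 + 1250c^4 + 500c^3 + 100c^2 + 13c - 2)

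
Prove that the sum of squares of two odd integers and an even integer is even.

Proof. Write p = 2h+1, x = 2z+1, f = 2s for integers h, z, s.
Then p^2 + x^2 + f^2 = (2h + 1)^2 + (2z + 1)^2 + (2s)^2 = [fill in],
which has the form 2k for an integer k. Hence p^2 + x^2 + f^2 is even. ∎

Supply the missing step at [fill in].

2(2h^2 + 2h + 2s^2 + 2z^2 + 2z + 1)

Expanding: (2h + 1)^2 + (2z + 1)^2 + (2s)^2 = 4h^2 + 4h + 4s^2 + 4z^2 + 4z + 2.
Every term is even; pulling out the factor of 2 gives 2(2h^2 + 2h + 2s^2 + 2z^2 + 2z + 1).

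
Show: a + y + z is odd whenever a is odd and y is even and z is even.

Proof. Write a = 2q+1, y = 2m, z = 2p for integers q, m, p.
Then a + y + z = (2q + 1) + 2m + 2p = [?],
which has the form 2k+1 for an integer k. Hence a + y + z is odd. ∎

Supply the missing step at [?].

(2q + 1) + 2m + 2p = 2m + 2p + 2q + 1
= 2(m + p + q) + 1.
Since m + p + q is an integer, the sum is of the form 2k+1 for an integer k.

2(m + p + q) + 1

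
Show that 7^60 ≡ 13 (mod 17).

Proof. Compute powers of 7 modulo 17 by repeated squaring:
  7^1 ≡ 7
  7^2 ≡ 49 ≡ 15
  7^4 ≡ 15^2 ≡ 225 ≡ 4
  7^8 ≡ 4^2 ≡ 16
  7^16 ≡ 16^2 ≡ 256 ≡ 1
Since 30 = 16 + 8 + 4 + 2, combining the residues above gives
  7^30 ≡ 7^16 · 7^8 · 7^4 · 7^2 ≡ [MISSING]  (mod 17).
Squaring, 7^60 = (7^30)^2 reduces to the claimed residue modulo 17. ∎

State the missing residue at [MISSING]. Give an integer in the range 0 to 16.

8

Multiply the listed residues: 1 · 16 · 4 · 15 = 16 → 64 → 960.
Reducing modulo 17: 960 = 56·17 + 8, so 7^30 ≡ 8.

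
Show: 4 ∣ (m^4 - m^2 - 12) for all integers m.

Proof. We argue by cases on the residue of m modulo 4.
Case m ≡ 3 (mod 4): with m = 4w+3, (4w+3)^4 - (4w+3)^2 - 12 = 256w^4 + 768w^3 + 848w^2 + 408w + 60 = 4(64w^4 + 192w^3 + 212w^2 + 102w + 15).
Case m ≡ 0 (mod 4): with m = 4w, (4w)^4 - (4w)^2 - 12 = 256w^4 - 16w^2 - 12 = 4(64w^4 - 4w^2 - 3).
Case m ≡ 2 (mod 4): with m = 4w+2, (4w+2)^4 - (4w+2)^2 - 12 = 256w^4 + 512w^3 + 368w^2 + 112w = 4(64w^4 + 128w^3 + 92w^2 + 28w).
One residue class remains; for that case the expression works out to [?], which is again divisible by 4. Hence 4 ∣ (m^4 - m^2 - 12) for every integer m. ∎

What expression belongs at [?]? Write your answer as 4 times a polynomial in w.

4(64w^4 + 64w^3 + 20w^2 + 2w - 3)

The residues treated are {3, 0, 2}, so the missing case is m ≡ 1 (mod 4); write m = 4w+1.
Then (4w+1)^4 - (4w+1)^2 - 12 = 256w^4 + 256w^3 + 80w^2 + 8w - 12 = 4(64w^4 + 64w^3 + 20w^2 + 2w - 3).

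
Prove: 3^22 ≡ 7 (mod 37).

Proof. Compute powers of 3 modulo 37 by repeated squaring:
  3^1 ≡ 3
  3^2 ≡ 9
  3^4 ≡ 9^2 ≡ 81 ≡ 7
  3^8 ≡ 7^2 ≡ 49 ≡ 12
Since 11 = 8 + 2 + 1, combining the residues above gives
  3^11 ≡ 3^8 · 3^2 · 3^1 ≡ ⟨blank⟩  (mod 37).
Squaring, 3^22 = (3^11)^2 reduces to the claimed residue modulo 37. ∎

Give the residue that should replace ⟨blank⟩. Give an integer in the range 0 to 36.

28

Multiply the listed residues: 12 · 9 · 3 = 108 → 324.
Reducing modulo 37: 324 = 8·37 + 28, so 3^11 ≡ 28.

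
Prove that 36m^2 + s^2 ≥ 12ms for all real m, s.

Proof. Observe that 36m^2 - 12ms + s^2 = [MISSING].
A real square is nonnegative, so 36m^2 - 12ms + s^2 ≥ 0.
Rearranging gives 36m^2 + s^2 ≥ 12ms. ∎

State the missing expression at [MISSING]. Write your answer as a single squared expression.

(6m - s)^2

36m^2 - 12ms + s^2 is a perfect-square trinomial: the outer terms are (6m)^2 and (s)^2, and the cross term is -2·6m·s.
So 36m^2 - 12ms + s^2 = (6m - s)^2 ≥ 0.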